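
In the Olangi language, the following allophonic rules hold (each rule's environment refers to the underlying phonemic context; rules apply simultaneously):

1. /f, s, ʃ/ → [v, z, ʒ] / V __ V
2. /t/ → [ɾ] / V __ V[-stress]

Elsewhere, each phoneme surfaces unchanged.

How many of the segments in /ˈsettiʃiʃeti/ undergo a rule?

3

Segments that undergo a rule: /ʃ/ → [ʒ] (rule 1); /ʃ/ → [ʒ] (rule 1); /t/ → [ɾ] (rule 2).
All other segments surface unchanged.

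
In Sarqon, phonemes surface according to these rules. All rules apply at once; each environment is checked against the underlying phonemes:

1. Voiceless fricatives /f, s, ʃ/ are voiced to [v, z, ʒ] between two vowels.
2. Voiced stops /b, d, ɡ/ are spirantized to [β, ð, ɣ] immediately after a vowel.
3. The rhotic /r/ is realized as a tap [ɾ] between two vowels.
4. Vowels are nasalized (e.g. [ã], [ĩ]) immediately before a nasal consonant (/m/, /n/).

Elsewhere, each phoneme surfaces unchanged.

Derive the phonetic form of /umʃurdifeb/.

/u/ meets the environment for rule 4 (before a nasal consonant) → [ũ].
/m/ stays [m].
/ʃ/ (between /m/ and /u/) is in the target of rule 1 but the environment (between two vowels) is not met → [ʃ].
/u/ — between /ʃ/ and /r/; rule 4 does not apply here → [u].
/r/ (between /u/ and /d/): rule 3 targets it, but not between two vowels → unchanged [r].
/d/ — between /r/ and /i/; rule 2 does not apply here → [d].
/i/ (between /d/ and /f/) is in the target of rule 4 but the environment (before a nasal consonant) is not met → [i].
/f/ (between /i/ and /e/): between two vowels, so rule 1 applies → [v].
/e/ — between /f/ and /b/; rule 4 does not apply here → [e].
/b/ — word-final, immediately after a vowel — surfaces as [β] (rule 2).

[ũmʃurdiveβ]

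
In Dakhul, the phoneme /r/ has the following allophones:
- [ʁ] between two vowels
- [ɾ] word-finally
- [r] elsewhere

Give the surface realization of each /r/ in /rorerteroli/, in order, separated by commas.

Occurrence 1 (position 1): no conditioning environment matches → elsewhere allophone [r].
Occurrence 2 (position 3): between two vowels → [ʁ].
Occurrence 3 (position 5): no conditioning environment matches → elsewhere allophone [r].
Occurrence 4 (position 8): between two vowels → [ʁ].

[r], [ʁ], [r], [ʁ]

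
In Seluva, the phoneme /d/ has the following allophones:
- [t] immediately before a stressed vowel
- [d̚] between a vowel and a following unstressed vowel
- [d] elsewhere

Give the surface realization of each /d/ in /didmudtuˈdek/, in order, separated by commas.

[d], [d], [d], [t]

Occurrence 1 (position 1): no conditioning environment matches → elsewhere allophone [d].
Occurrence 2 (position 3): no conditioning environment matches → elsewhere allophone [d].
Occurrence 3 (position 6): no conditioning environment matches → elsewhere allophone [d].
Occurrence 4 (position 9): immediately before a stressed vowel → [t].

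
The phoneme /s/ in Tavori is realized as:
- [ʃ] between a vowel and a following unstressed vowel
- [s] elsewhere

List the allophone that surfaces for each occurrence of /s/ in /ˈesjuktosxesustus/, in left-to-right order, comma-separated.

[s], [s], [ʃ], [s], [s]

Occurrence 1 (position 2): no conditioning environment matches → elsewhere allophone [s].
Occurrence 2 (position 8): no conditioning environment matches → elsewhere allophone [s].
Occurrence 3 (position 11): between a vowel and a following unstressed vowel → [ʃ].
Occurrence 4 (position 13): no conditioning environment matches → elsewhere allophone [s].
Occurrence 5 (position 16): no conditioning environment matches → elsewhere allophone [s].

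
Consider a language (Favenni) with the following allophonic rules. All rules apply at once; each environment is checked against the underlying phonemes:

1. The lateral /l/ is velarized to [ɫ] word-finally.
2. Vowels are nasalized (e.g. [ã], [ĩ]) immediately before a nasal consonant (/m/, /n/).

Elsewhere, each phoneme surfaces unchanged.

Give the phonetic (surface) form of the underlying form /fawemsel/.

/a/ — between /f/ and /w/; rule 2 does not apply here → [a].
/e/ (between /w/ and /m/) occurs before a nasal consonant → [ẽ] by rule 2.
/e/ — between /s/ and /l/; rule 2 does not apply here → [e].
/l/ (word-final): word-finally, so rule 1 applies → [ɫ].

[fawẽmseɫ]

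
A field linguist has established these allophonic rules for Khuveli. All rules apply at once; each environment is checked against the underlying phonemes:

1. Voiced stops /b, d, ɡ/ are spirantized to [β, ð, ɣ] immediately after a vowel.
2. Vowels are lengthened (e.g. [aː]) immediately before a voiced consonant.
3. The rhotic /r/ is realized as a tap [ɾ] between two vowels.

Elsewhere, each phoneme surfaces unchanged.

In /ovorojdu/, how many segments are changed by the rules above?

4

Segments that undergo a rule: /o/ → [oː] (rule 2); /o/ → [oː] (rule 2); /r/ → [ɾ] (rule 3); /o/ → [oː] (rule 2).
All other segments surface unchanged.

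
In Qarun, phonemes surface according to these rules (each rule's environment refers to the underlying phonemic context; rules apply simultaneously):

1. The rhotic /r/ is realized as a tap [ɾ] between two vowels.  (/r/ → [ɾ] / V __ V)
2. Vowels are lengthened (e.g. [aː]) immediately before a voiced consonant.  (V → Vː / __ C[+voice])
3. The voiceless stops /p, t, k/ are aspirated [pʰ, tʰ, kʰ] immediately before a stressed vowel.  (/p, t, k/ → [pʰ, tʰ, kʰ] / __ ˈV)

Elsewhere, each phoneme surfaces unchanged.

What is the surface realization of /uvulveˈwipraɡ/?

Rule 2 applies to /u/ (word-initial: before a voiced consonant) → [uː].
/v/ (between /u/ and /u/): no rule targets it → [v].
/u/ (between /v/ and /l/) occurs before a voiced consonant → [uː] by rule 2.
/l/ stays [l].
/v/ (between /l/ and /e/): no rule targets it → [v].
/e/ (between /v/ and /w/): before a voiced consonant, so rule 2 applies → [eː].
/w/ (between /e/ and /i/): no rule targets it → [w].
/i/ (between /w/ and /p/) is in the target of rule 2 but the environment (before a voiced consonant) is not met → [i].
/p/ (between /i/ and /r/): rule 3 targets it, but not immediately before a stressed vowel → unchanged [p].
/r/ (between /p/ and /a/): rule 1 targets it, but not between two vowels → unchanged [r].
Rule 2 applies to /a/ (between /r/ and /ɡ/: before a voiced consonant) → [aː].
/ɡ/ — not in any rule's target class → [ɡ].

[uːvuːlveːˈwipraːɡ]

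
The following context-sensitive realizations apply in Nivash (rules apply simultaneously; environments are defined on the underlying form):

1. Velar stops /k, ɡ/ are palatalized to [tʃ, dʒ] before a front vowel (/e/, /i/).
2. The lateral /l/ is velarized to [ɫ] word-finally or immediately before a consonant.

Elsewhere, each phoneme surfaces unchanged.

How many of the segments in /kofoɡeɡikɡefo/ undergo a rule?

Segments that undergo a rule: /ɡ/ → [dʒ] (rule 1); /ɡ/ → [dʒ] (rule 1); /ɡ/ → [dʒ] (rule 1).
All other segments surface unchanged.

3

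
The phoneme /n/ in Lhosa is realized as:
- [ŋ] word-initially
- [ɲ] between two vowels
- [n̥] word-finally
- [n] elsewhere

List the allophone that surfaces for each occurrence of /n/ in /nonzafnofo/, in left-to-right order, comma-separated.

Occurrence 1 (position 1): word-initially → [ŋ].
Occurrence 2 (position 3): no conditioning environment matches → elsewhere allophone [n].
Occurrence 3 (position 7): no conditioning environment matches → elsewhere allophone [n].

[ŋ], [n], [n]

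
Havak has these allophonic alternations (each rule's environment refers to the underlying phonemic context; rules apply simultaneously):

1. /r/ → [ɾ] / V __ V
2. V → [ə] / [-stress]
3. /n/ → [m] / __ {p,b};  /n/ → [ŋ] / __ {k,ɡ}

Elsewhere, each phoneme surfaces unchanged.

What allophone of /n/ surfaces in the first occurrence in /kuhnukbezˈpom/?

/n/ (between /h/ and /u/) is in the target of rule 3 but the environment (before a labial or velar stop) is not met → [n].

[n]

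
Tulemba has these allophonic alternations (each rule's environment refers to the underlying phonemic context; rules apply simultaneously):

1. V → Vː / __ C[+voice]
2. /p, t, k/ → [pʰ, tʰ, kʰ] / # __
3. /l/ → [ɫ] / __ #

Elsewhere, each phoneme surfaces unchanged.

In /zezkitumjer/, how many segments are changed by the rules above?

3

Segments that undergo a rule: /e/ → [eː] (rule 1); /u/ → [uː] (rule 1); /e/ → [eː] (rule 1).
All other segments surface unchanged.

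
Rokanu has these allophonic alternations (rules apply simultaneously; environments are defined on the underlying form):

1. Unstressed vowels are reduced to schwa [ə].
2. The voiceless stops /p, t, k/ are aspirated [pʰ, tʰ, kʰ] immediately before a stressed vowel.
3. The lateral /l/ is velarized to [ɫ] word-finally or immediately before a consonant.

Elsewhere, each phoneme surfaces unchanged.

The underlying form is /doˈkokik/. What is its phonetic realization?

/d/ — not in any rule's target class → [d].
/o/ (between /d/ and /k/) occurs in an unstressed syllable → [ə] by rule 1.
/k/ meets the environment for rule 2 (immediately before a stressed vowel) → [kʰ].
/o/ (between /k/ and /k/) is in the target of rule 1 but the environment (in an unstressed syllable) is not met → [o].
/k/ (between /o/ and /i/) fails the environment for rule 2, so it stays [k].
/i/ meets the environment for rule 1 (in an unstressed syllable) → [ə].
/k/ (word-final) is in the target of rule 2 but the environment (immediately before a stressed vowel) is not met → [k].

[dəˈkʰokək]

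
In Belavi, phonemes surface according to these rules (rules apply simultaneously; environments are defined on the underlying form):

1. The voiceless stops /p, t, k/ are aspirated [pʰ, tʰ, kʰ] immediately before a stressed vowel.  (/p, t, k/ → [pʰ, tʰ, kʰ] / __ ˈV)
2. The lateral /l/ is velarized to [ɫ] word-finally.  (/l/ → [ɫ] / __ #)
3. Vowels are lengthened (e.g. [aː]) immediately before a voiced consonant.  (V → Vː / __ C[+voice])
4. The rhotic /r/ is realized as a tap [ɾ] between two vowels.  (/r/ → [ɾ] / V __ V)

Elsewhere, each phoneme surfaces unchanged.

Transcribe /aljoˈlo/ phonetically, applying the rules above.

/a/ (word-initial): before a voiced consonant, so rule 3 applies → [aː].
/l/ (between /a/ and /j/) fails the environment for rule 2, so it stays [l].
Rule 3 applies to /o/ (between /j/ and /l/: before a voiced consonant) → [oː].
/l/ (between /o/ and /o/) fails the environment for rule 2, so it stays [l].
/o/ — word-final; rule 3 does not apply here → [o].

[aːljoːˈlo]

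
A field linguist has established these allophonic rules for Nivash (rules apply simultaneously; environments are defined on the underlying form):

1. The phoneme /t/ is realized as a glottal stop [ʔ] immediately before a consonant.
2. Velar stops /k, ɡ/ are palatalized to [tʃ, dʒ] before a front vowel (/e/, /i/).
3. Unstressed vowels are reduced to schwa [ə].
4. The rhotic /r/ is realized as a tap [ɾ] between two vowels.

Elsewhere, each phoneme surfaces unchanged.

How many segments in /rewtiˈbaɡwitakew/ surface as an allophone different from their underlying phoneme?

Segments that undergo a rule: /e/ → [ə] (rule 3); /i/ → [ə] (rule 3); /i/ → [ə] (rule 3); /a/ → [ə] (rule 3); /k/ → [tʃ] (rule 2); /e/ → [ə] (rule 3).
All other segments surface unchanged.

6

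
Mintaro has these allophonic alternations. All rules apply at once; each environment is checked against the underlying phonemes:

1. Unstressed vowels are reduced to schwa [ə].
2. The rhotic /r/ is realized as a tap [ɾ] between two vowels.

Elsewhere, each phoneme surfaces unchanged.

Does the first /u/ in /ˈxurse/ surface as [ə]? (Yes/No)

/u/ — between /x/ and /r/; rule 1 does not apply here → [u].
The actual realization is [u], not [ə].

No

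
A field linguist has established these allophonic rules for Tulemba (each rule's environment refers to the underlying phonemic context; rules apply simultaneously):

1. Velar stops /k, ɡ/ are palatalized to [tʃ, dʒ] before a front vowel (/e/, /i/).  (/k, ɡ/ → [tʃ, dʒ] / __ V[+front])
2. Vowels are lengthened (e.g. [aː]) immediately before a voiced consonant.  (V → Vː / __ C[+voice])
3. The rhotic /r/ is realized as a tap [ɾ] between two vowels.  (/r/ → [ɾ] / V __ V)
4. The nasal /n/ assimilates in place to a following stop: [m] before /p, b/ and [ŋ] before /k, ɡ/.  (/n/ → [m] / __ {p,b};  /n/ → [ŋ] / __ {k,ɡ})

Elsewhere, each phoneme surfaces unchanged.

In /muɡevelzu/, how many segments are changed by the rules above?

4

Segments that undergo a rule: /u/ → [uː] (rule 2); /ɡ/ → [dʒ] (rule 1); /e/ → [eː] (rule 2); /e/ → [eː] (rule 2).
All other segments surface unchanged.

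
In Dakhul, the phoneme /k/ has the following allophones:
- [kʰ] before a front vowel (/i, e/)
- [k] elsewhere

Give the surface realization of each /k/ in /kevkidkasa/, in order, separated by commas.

Occurrence 1 (position 1): before a front vowel (/i, e/) → [kʰ].
Occurrence 2 (position 4): before a front vowel (/i, e/) → [kʰ].
Occurrence 3 (position 7): no conditioning environment matches → elsewhere allophone [k].

[kʰ], [kʰ], [k]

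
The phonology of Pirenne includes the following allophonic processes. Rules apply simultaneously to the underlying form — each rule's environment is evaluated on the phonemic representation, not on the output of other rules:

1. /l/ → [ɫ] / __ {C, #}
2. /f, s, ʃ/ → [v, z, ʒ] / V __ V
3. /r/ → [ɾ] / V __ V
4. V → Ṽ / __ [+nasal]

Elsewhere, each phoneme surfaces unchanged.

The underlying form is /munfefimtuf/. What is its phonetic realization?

[mũnfevĩmtuf]

/u/ — between /m/ and /n/, before a nasal consonant — surfaces as [ũ] (rule 4).
/f/ (between /n/ and /e/) fails the environment for rule 2, so it stays [f].
/e/ — between /f/ and /f/; rule 4 does not apply here → [e].
Rule 2 applies to /f/ (between /e/ and /i/: between two vowels) → [v].
/i/ meets the environment for rule 4 (before a nasal consonant) → [ĩ].
/u/ (between /t/ and /f/) is in the target of rule 4 but the environment (before a nasal consonant) is not met → [u].
/f/ (word-final): rule 2 targets it, but not between two vowels → unchanged [f].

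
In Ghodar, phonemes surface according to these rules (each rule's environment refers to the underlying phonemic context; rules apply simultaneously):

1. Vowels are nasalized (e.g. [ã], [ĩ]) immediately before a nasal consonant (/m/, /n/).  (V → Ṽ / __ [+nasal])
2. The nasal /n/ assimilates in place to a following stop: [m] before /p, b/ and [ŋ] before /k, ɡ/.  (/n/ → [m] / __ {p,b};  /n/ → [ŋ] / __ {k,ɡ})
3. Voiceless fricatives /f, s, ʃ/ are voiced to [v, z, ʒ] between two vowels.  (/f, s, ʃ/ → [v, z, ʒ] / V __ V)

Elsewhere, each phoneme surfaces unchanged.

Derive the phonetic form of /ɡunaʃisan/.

[ɡũnaʒizãn]

/ɡ/ stays [ɡ].
/u/ — between /ɡ/ and /n/, before a nasal consonant — surfaces as [ũ] (rule 1).
/n/ (between /u/ and /a/) is in the target of rule 2 but the environment (before a labial or velar stop) is not met → [n].
/a/ (between /n/ and /ʃ/) is in the target of rule 1 but the environment (before a nasal consonant) is not met → [a].
/ʃ/ (between /a/ and /i/) occurs between two vowels → [ʒ] by rule 3.
/i/ (between /ʃ/ and /s/) is in the target of rule 1 but the environment (before a nasal consonant) is not met → [i].
/s/ (between /i/ and /a/) occurs between two vowels → [z] by rule 3.
/a/ — between /s/ and /n/, before a nasal consonant — surfaces as [ã] (rule 1).
/n/ (word-final): rule 2 targets it, but not before a labial or velar stop → unchanged [n].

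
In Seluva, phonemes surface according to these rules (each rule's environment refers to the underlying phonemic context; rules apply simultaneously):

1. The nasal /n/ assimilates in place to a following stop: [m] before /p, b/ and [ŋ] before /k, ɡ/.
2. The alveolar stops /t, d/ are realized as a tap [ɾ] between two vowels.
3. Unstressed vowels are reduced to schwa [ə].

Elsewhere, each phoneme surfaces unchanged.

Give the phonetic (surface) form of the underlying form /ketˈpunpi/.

/k/ (word-initial) is unaffected → [k].
/e/ — between /k/ and /t/, in an unstressed syllable — surfaces as [ə] (rule 3).
/t/ (between /e/ and /p/) is in the target of rule 2 but the environment (between two vowels) is not met → [t].
/p/ stays [p].
/u/ — between /p/ and /n/; rule 3 does not apply here → [u].
/n/ (between /u/ and /p/) occurs before a labial or velar stop → [m] by rule 1.
/p/ stays [p].
/i/ — word-final, in an unstressed syllable — surfaces as [ə] (rule 3).

[kətˈpumpə]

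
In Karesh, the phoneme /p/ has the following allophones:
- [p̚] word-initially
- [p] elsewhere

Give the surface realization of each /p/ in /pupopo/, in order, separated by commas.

[p̚], [p], [p]

Occurrence 1 (position 1): word-initially → [p̚].
Occurrence 2 (position 3): no conditioning environment matches → elsewhere allophone [p].
Occurrence 3 (position 5): no conditioning environment matches → elsewhere allophone [p].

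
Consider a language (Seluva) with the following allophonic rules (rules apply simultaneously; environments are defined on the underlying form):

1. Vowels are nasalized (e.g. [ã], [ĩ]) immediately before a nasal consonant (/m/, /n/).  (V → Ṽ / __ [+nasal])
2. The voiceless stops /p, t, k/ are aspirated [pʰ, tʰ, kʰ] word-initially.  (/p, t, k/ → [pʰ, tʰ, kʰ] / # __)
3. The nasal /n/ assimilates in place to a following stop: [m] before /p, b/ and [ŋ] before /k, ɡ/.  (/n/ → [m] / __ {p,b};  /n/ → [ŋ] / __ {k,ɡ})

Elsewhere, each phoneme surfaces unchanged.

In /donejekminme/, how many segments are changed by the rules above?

Segments that undergo a rule: /o/ → [õ] (rule 1); /i/ → [ĩ] (rule 1).
All other segments surface unchanged.

2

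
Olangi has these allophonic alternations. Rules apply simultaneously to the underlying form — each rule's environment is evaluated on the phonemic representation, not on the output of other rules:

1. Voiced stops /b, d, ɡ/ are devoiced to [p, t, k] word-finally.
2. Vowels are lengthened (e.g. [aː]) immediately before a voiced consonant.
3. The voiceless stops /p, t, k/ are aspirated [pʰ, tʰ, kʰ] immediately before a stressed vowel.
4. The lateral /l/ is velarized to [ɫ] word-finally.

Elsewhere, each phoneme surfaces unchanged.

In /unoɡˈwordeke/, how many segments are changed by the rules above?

Segments that undergo a rule: /u/ → [uː] (rule 2); /o/ → [oː] (rule 2); /o/ → [oː] (rule 2).
All other segments surface unchanged.

3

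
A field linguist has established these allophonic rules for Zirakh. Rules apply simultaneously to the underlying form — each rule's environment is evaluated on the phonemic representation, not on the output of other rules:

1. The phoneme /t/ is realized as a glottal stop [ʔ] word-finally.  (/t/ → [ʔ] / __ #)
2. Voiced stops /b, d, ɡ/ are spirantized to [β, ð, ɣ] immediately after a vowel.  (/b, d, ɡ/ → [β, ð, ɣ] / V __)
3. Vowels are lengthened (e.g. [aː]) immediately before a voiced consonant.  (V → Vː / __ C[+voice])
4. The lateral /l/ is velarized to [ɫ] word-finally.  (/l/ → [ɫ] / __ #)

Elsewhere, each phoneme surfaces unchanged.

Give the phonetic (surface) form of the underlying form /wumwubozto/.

/w/ stays [w].
/u/ — between /w/ and /m/, before a voiced consonant — surfaces as [uː] (rule 3).
/m/ (between /u/ and /w/) is unaffected → [m].
/w/ (between /m/ and /u/) is unaffected → [w].
/u/ (between /w/ and /b/): before a voiced consonant, so rule 3 applies → [uː].
/b/ (between /u/ and /o/) occurs immediately after a vowel → [β] by rule 2.
/o/ meets the environment for rule 3 (before a voiced consonant) → [oː].
/z/ (between /o/ and /t/) is unaffected → [z].
/t/ (between /z/ and /o/) is in the target of rule 1 but the environment (word-finally) is not met → [t].
/o/ (word-final) fails the environment for rule 3, so it stays [o].

[wuːmwuːβoːzto]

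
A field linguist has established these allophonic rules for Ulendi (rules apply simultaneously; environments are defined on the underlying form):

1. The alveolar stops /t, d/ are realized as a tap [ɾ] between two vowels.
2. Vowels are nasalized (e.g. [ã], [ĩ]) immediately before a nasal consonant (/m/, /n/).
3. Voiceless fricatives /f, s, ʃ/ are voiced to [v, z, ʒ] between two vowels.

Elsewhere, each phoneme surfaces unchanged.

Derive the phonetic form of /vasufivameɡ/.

/v/ stays [v].
/a/ (between /v/ and /s/) fails the environment for rule 2, so it stays [a].
Rule 3 applies to /s/ (between /a/ and /u/: between two vowels) → [z].
/u/ — between /s/ and /f/; rule 2 does not apply here → [u].
/f/ (between /u/ and /i/): between two vowels, so rule 3 applies → [v].
/i/ (between /f/ and /v/) is in the target of rule 2 but the environment (before a nasal consonant) is not met → [i].
/v/ (between /i/ and /a/) is unaffected → [v].
/a/ — between /v/ and /m/, before a nasal consonant — surfaces as [ã] (rule 2).
/m/ (between /a/ and /e/): no rule targets it → [m].
/e/ (between /m/ and /ɡ/) fails the environment for rule 2, so it stays [e].
/ɡ/ (word-final) is unaffected → [ɡ].

[vazuvivãmeɡ]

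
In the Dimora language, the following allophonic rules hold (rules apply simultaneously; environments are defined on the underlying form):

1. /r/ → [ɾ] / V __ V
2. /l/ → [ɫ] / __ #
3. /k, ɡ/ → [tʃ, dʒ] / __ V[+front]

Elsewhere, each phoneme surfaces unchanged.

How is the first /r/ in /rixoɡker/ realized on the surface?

/r/ (word-initial) is in the target of rule 1 but the environment (between two vowels) is not met → [r].

[r]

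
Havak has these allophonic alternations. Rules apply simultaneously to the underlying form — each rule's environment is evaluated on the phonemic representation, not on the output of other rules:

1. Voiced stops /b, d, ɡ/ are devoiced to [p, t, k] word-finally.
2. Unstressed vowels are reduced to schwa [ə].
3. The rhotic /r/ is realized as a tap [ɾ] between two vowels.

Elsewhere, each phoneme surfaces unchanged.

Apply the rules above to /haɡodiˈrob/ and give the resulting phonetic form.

[həɡədəˈɾop]

/h/ (word-initial) is unaffected → [h].
/a/ — between /h/ and /ɡ/, in an unstressed syllable — surfaces as [ə] (rule 2).
/ɡ/ — between /a/ and /o/; rule 1 does not apply here → [ɡ].
/o/ (between /ɡ/ and /d/) occurs in an unstressed syllable → [ə] by rule 2.
/d/ — between /o/ and /i/; rule 1 does not apply here → [d].
Rule 2 applies to /i/ (between /d/ and /r/: in an unstressed syllable) → [ə].
Rule 3 applies to /r/ (between /i/ and /o/: between two vowels) → [ɾ].
/o/ (between /r/ and /b/) is in the target of rule 2 but the environment (in an unstressed syllable) is not met → [o].
/b/ — word-final, word-finally — surfaces as [p] (rule 1).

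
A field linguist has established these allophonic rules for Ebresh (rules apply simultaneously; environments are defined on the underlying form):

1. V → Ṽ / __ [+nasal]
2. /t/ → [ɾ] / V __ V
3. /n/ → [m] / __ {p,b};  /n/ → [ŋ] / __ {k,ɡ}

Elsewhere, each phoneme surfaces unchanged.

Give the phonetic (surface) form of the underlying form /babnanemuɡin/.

/b/ (word-initial): no rule targets it → [b].
/a/ (between /b/ and /b/): rule 1 targets it, but not before a nasal consonant → unchanged [a].
/b/ — not in any rule's target class → [b].
/n/ (between /b/ and /a/) is in the target of rule 3 but the environment (before a labial or velar stop) is not met → [n].
/a/ meets the environment for rule 1 (before a nasal consonant) → [ã].
/n/ — between /a/ and /e/; rule 3 does not apply here → [n].
Rule 1 applies to /e/ (between /n/ and /m/: before a nasal consonant) → [ẽ].
/m/ stays [m].
/u/ (between /m/ and /ɡ/) is in the target of rule 1 but the environment (before a nasal consonant) is not met → [u].
/ɡ/ (between /u/ and /i/): no rule targets it → [ɡ].
/i/ (between /ɡ/ and /n/): before a nasal consonant, so rule 1 applies → [ĩ].
/n/ — word-final; rule 3 does not apply here → [n].

[babnãnẽmuɡĩn]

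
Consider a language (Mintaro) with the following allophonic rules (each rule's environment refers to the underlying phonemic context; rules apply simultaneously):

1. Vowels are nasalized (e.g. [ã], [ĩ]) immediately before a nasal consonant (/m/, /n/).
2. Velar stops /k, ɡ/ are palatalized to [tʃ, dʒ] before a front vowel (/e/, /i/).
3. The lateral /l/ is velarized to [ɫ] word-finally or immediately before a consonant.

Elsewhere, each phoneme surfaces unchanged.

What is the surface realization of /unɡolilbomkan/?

[ũnɡoliɫbõmkãn]

/u/ (word-initial): before a nasal consonant, so rule 1 applies → [ũ].
/ɡ/ (between /n/ and /o/): rule 2 targets it, but not before a front vowel → unchanged [ɡ].
/o/ (between /ɡ/ and /l/) is in the target of rule 1 but the environment (before a nasal consonant) is not met → [o].
/l/ — between /o/ and /i/; rule 3 does not apply here → [l].
/i/ (between /l/ and /l/) is in the target of rule 1 but the environment (before a nasal consonant) is not met → [i].
/l/ (between /i/ and /b/) occurs word-finally or immediately before a consonant → [ɫ] by rule 3.
Rule 1 applies to /o/ (between /b/ and /m/: before a nasal consonant) → [õ].
/k/ — between /m/ and /a/; rule 2 does not apply here → [k].
/a/ meets the environment for rule 1 (before a nasal consonant) → [ã].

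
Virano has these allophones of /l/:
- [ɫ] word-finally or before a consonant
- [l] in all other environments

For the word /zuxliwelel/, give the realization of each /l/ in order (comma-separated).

[l], [l], [ɫ]

Occurrence 1 (position 4): no conditioning environment matches → elsewhere allophone [l].
Occurrence 2 (position 8): no conditioning environment matches → elsewhere allophone [l].
Occurrence 3 (position 10): word-finally or before a consonant → [ɫ].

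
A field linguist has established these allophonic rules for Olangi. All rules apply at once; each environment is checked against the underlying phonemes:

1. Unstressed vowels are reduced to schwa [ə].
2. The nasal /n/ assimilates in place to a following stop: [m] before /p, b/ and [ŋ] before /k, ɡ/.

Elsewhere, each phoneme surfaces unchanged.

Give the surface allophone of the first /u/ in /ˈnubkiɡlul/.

/u/ (between /n/ and /b/) fails the environment for rule 1, so it stays [u].

[u]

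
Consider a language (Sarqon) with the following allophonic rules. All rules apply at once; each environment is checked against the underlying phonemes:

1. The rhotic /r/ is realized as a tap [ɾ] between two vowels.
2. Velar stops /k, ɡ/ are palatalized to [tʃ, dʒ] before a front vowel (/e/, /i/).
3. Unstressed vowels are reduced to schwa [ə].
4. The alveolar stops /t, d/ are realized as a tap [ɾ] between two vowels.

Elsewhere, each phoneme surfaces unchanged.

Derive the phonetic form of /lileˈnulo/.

/l/ (word-initial): no rule targets it → [l].
/i/ meets the environment for rule 3 (in an unstressed syllable) → [ə].
/l/ stays [l].
/e/ (between /l/ and /n/) occurs in an unstressed syllable → [ə] by rule 3.
/n/ stays [n].
/u/ (between /n/ and /l/) is in the target of rule 3 but the environment (in an unstressed syllable) is not met → [u].
/l/ — not in any rule's target class → [l].
/o/ (word-final) occurs in an unstressed syllable → [ə] by rule 3.

[lələˈnulə]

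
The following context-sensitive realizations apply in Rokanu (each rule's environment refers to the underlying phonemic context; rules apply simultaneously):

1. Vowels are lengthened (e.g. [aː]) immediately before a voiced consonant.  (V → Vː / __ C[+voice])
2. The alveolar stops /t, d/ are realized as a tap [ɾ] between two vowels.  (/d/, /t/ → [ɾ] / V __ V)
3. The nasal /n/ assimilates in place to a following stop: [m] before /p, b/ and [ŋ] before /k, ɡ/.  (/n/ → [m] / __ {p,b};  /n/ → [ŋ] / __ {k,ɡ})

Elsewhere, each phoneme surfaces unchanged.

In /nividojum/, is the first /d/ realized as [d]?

/d/ (between /i/ and /o/) occurs between two vowels → [ɾ] by rule 2.
The actual realization is [ɾ], not [d].

No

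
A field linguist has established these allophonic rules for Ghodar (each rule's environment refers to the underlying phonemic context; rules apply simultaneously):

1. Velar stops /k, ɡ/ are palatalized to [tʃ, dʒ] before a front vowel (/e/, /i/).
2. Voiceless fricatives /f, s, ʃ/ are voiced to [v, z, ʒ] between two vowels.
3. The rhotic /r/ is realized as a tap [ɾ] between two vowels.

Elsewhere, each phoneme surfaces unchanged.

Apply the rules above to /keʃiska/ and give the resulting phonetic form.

[tʃeʒiska]

/k/ meets the environment for rule 1 (before a front vowel) → [tʃ].
/e/ — not in any rule's target class → [e].
Rule 2 applies to /ʃ/ (between /e/ and /i/: between two vowels) → [ʒ].
/i/ — not in any rule's target class → [i].
/s/ (between /i/ and /k/) fails the environment for rule 2, so it stays [s].
/k/ (between /s/ and /a/) fails the environment for rule 1, so it stays [k].
/a/ — not in any rule's target class → [a].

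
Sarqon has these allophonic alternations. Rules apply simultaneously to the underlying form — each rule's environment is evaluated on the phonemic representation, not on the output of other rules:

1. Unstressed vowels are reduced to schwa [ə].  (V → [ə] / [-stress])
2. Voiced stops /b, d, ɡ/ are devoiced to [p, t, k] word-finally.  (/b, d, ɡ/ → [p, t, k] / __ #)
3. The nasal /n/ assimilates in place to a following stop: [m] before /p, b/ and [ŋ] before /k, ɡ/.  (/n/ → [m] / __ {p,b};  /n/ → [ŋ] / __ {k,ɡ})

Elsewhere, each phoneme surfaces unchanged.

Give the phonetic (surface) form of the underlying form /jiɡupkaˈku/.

[jəɡəpkəˈku]

/j/ stays [j].
Rule 1 applies to /i/ (between /j/ and /ɡ/: in an unstressed syllable) → [ə].
/ɡ/ — between /i/ and /u/; rule 2 does not apply here → [ɡ].
/u/ (between /ɡ/ and /p/): in an unstressed syllable, so rule 1 applies → [ə].
/p/ — not in any rule's target class → [p].
/k/ stays [k].
/a/ meets the environment for rule 1 (in an unstressed syllable) → [ə].
/k/ (between /a/ and /u/): no rule targets it → [k].
/u/ (word-final) is in the target of rule 1 but the environment (in an unstressed syllable) is not met → [u].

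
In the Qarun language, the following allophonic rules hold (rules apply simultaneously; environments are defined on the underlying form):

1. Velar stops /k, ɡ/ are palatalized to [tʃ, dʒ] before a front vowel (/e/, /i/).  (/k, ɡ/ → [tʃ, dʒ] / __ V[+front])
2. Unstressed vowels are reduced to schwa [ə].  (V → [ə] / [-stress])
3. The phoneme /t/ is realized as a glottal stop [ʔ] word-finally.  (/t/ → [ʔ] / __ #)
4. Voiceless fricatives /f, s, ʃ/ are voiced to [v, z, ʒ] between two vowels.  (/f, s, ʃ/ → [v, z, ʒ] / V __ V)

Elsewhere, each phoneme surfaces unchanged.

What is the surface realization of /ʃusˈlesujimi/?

/ʃ/ (word-initial) fails the environment for rule 4, so it stays [ʃ].
/u/ (between /ʃ/ and /s/) occurs in an unstressed syllable → [ə] by rule 2.
/s/ (between /u/ and /l/) is in the target of rule 4 but the environment (between two vowels) is not met → [s].
/l/ (between /s/ and /e/): no rule targets it → [l].
/e/ (between /l/ and /s/): rule 2 targets it, but not in an unstressed syllable → unchanged [e].
/s/ (between /e/ and /u/) occurs between two vowels → [z] by rule 4.
Rule 2 applies to /u/ (between /s/ and /j/: in an unstressed syllable) → [ə].
/j/ (between /u/ and /i/): no rule targets it → [j].
Rule 2 applies to /i/ (between /j/ and /m/: in an unstressed syllable) → [ə].
/m/ stays [m].
/i/ (word-final): in an unstressed syllable, so rule 2 applies → [ə].

[ʃəsˈlezəjəmə]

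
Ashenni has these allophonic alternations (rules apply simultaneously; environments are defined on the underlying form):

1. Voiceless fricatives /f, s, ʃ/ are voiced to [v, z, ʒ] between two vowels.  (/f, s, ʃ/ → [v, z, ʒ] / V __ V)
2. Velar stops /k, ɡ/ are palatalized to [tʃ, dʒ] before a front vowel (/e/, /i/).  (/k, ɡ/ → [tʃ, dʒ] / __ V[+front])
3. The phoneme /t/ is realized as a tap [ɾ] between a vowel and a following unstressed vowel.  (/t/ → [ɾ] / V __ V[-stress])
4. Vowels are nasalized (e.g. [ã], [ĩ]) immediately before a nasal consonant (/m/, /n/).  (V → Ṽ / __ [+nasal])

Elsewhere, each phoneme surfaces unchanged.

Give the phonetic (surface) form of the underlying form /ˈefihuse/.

/e/ (word-initial) is in the target of rule 4 but the environment (before a nasal consonant) is not met → [e].
/f/ — between /e/ and /i/, between two vowels — surfaces as [v] (rule 1).
/i/ (between /f/ and /h/) fails the environment for rule 4, so it stays [i].
/h/ stays [h].
/u/ (between /h/ and /s/) fails the environment for rule 4, so it stays [u].
Rule 1 applies to /s/ (between /u/ and /e/: between two vowels) → [z].
/e/ (word-final) is in the target of rule 4 but the environment (before a nasal consonant) is not met → [e].

[ˈevihuze]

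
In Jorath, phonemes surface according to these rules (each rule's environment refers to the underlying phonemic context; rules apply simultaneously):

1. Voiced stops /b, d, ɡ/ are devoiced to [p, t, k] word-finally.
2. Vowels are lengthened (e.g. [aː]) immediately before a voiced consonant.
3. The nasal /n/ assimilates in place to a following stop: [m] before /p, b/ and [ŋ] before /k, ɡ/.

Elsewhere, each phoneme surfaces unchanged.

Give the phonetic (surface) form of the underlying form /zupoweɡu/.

[zupoːweːɡu]

/u/ (between /z/ and /p/): rule 2 targets it, but not before a voiced consonant → unchanged [u].
/o/ (between /p/ and /w/) occurs before a voiced consonant → [oː] by rule 2.
/e/ (between /w/ and /ɡ/) occurs before a voiced consonant → [eː] by rule 2.
/ɡ/ — between /e/ and /u/; rule 1 does not apply here → [ɡ].
/u/ — word-final; rule 2 does not apply here → [u].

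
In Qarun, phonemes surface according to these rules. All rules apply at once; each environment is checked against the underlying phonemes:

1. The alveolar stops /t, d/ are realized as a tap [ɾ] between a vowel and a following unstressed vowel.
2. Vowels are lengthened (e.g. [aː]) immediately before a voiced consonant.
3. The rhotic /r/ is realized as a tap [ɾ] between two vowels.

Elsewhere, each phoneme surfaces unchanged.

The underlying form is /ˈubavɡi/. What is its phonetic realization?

/u/ (word-initial): before a voiced consonant, so rule 2 applies → [uː].
/b/ (between /u/ and /a/): no rule targets it → [b].
/a/ meets the environment for rule 2 (before a voiced consonant) → [aː].
/v/ — not in any rule's target class → [v].
/ɡ/ (between /v/ and /i/) is unaffected → [ɡ].
/i/ (word-final) fails the environment for rule 2, so it stays [i].

[ˈuːbaːvɡi]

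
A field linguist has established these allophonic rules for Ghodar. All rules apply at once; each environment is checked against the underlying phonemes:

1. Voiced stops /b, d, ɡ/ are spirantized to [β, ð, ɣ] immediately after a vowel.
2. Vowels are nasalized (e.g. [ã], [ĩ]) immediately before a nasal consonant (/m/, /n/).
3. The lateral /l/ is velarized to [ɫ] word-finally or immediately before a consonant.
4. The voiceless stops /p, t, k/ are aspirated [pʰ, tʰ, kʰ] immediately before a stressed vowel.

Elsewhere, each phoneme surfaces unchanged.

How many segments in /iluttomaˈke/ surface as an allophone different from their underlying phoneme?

Segments that undergo a rule: /o/ → [õ] (rule 2); /k/ → [kʰ] (rule 4).
All other segments surface unchanged.

2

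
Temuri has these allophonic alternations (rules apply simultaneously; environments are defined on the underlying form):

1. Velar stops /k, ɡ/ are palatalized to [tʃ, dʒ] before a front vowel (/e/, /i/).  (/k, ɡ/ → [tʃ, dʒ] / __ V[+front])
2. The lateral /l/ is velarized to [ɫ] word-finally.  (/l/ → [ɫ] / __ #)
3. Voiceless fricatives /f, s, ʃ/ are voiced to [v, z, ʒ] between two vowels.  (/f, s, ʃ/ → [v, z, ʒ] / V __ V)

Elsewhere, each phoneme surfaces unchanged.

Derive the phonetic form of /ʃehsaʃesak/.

[ʃehsaʒezak]

/ʃ/ (word-initial) fails the environment for rule 3, so it stays [ʃ].
/s/ (between /h/ and /a/): rule 3 targets it, but not between two vowels → unchanged [s].
/ʃ/ — between /a/ and /e/, between two vowels — surfaces as [ʒ] (rule 3).
Rule 3 applies to /s/ (between /e/ and /a/: between two vowels) → [z].
/k/ (word-final) fails the environment for rule 1, so it stays [k].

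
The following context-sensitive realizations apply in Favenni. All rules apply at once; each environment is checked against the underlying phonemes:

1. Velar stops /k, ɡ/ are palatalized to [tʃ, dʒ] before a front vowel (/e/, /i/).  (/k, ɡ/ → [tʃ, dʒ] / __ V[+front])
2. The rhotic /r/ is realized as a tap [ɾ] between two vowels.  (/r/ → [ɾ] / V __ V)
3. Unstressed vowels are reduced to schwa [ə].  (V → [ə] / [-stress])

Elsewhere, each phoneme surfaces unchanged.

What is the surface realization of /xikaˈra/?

/i/ (between /x/ and /k/) occurs in an unstressed syllable → [ə] by rule 3.
/k/ (between /i/ and /a/) fails the environment for rule 1, so it stays [k].
/a/ — between /k/ and /r/, in an unstressed syllable — surfaces as [ə] (rule 3).
/r/ meets the environment for rule 2 (between two vowels) → [ɾ].
/a/ (word-final): rule 3 targets it, but not in an unstressed syllable → unchanged [a].

[xəkəˈɾa]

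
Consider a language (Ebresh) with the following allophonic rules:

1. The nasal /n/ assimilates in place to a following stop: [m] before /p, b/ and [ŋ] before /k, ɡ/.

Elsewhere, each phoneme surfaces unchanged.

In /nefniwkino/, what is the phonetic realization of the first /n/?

[n]

/n/ (word-initial) fails the environment for rule 1, so it stays [n].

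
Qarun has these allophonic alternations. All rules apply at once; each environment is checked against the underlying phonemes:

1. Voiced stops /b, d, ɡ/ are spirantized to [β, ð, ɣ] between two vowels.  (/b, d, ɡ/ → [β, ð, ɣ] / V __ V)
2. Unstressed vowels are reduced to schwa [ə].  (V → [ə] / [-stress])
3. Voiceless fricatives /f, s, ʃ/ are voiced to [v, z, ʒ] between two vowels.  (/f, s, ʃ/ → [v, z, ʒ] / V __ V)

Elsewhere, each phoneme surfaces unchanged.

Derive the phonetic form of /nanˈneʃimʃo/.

/n/ — not in any rule's target class → [n].
/a/ meets the environment for rule 2 (in an unstressed syllable) → [ə].
/n/ — not in any rule's target class → [n].
/n/ (between /n/ and /e/) is unaffected → [n].
/e/ (between /n/ and /ʃ/) fails the environment for rule 2, so it stays [e].
/ʃ/ (between /e/ and /i/): between two vowels, so rule 3 applies → [ʒ].
Rule 2 applies to /i/ (between /ʃ/ and /m/: in an unstressed syllable) → [ə].
/m/ (between /i/ and /ʃ/) is unaffected → [m].
/ʃ/ — between /m/ and /o/; rule 3 does not apply here → [ʃ].
Rule 2 applies to /o/ (word-final: in an unstressed syllable) → [ə].

[nənˈneʒəmʃə]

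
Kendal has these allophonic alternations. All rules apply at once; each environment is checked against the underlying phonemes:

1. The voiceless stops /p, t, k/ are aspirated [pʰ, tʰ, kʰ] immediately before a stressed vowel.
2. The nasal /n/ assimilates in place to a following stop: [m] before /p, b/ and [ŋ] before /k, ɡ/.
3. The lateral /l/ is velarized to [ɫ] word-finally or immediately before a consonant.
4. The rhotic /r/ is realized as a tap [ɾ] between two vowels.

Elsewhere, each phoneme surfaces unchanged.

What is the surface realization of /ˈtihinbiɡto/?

[ˈtʰihimbiɡto]

/t/ meets the environment for rule 1 (immediately before a stressed vowel) → [tʰ].
/n/ — between /i/ and /b/, before a labial or velar stop — surfaces as [m] (rule 2).
/t/ (between /ɡ/ and /o/) is in the target of rule 1 but the environment (immediately before a stressed vowel) is not met → [t].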